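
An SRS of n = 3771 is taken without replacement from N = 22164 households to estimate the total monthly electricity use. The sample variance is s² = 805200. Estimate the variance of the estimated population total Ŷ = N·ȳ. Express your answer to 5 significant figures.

Var(Ŷ) = N²·Var(ȳ) = N²·(1 − n/N)·s²/n.
f = 3771/22164 = 0.17014077; Var(ȳ) = 0.82985923·805200/3771 = 177.19508.
Var(Ŷ) = 22164² · 177.19508 = 8.7045824 × 10^10.

8.7046 × 10^10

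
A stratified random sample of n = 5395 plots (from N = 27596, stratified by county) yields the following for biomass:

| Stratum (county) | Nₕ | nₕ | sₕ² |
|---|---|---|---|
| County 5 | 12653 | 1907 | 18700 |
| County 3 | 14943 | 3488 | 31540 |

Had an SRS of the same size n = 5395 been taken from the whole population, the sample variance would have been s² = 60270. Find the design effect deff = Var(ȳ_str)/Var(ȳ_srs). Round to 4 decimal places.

Var(ȳ_str) = Σ Wₕ²(1−fₕ)sₕ²/nₕ with Wₕ = Nₕ/27596:
  County 5: (12653/27596)²·(1−1907/12653)·18700/1907 = 1.7508099
  County 3: (14943/27596)²·(1−3488/14943)·31540/3488 = 2.0324779
  → Var(ȳ_str) = 3.7832878.
Var(ȳ_srs) = (1 − 5395/27596)·60270/5395 = 8.9874429.
deff = 3.7832878 / 8.9874429 = 0.4210.

0.4210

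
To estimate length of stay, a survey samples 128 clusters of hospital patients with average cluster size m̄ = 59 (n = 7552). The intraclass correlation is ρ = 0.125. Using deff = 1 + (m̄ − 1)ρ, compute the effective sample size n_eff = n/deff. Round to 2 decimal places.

deff = 1 + (59 − 1)·0.125 = 1 + 7.25 = 8.25.
n_eff = 7552 / 8.25 = 915.39.

915.39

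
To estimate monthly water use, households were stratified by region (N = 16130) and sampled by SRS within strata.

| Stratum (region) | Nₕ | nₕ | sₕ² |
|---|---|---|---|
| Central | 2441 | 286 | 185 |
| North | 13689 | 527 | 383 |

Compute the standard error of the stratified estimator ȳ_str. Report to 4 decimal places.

Var(ȳ_str) = Σₕ Wₕ²(1 − fₕ)sₕ²/nₕ with Wₕ = Nₕ/N, N = 16130.
Central: Wₕ = 0.15133292; term = 0.15133292²·(1 − 0.11716510)·185/286 = 0.013078322.
North: Wₕ = 0.84866708; term = 0.84866708²·(1 − 0.03849806)·383/527 = 0.5032839.
Sum = 0.51636222.
SE = √(0.51636222) = 0.7186.

0.7186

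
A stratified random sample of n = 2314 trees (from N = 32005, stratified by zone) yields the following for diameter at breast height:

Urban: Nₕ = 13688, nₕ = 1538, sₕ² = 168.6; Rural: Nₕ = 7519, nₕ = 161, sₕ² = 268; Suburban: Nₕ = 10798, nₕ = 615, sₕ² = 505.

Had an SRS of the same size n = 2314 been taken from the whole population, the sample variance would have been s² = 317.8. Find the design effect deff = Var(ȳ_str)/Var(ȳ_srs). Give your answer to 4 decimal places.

1.5372

Var(ȳ_str) = Σ Wₕ²(1−fₕ)sₕ²/nₕ with Wₕ = Nₕ/32005:
  Urban: (13688/32005)²·(1−1538/13688)·168.6/1538 = 0.017798436
  Rural: (7519/32005)²·(1−161/7519)·268/161 = 0.089906921
  Suburban: (10798/32005)²·(1−615/10798)·505/615 = 0.088145403
  → Var(ȳ_str) = 0.19585076.
Var(ȳ_srs) = (1 − 2314/32005)·317.8/2314 = 0.12740824.
deff = 0.19585076 / 0.12740824 = 1.5372.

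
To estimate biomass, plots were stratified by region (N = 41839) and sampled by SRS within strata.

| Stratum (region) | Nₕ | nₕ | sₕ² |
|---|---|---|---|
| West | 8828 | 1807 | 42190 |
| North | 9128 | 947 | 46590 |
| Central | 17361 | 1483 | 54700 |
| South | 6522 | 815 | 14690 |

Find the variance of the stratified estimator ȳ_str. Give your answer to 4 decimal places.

Var(ȳ_str) = Σₕ Wₕ²(1 − fₕ)sₕ²/nₕ with Wₕ = Nₕ/N, N = 41839.
West: Wₕ = 0.21099931; term = 0.21099931²·(1 − 0.20468962)·42190/1807 = 0.82670408.
North: Wₕ = 0.21816965; term = 0.21816965²·(1 − 0.10374671)·46590/947 = 2.098757.
Central: Wₕ = 0.41494778; term = 0.41494778²·(1 − 0.08542135)·54700/1483 = 5.8083679.
South: Wₕ = 0.15588327; term = 0.15588327²·(1 − 0.12496167)·14690/815 = 0.38325715.
Sum = 9.1170861.

9.1171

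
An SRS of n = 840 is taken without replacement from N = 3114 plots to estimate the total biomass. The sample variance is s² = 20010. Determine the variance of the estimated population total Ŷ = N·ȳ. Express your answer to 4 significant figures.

1.687 × 10^8

Var(Ŷ) = N²·Var(ȳ) = N²·(1 − n/N)·s²/n.
f = 840/3114 = 0.26974952; Var(ȳ) = 0.73025048·20010/840 = 17.39561.
Var(Ŷ) = 3114² · 17.39561 = 1.6868516 × 10^8.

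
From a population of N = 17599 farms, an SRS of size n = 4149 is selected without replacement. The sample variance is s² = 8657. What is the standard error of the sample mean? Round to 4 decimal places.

1.2628

Under SRS without replacement, Var(ȳ) = (1 − f)·s²/n with f = n/N = 4149/17599 = 0.23575203.
Var(ȳ) = (1 − 0.23575203)·8657/4149 = 0.76424797·2.0865269 = 1.5946239.
SE(ȳ) = √(1.5946239) = 1.2628.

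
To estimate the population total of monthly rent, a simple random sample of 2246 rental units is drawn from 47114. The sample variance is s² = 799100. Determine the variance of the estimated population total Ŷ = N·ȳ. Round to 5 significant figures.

7.5210 × 10^11

Var(Ŷ) = N²·Var(ȳ) = N²·(1 − n/N)·s²/n.
f = 2246/47114 = 0.04767161; Var(ȳ) = 0.95232839·799100/2246 = 338.82708.
Var(Ŷ) = 47114² · 338.82708 = 7.5210429 × 10^11.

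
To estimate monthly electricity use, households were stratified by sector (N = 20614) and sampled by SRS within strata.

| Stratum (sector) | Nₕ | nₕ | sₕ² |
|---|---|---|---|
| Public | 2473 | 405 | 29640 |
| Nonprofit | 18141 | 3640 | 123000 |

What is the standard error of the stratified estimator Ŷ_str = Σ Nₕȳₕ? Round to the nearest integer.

Var(Ŷ_str) = Σₕ Nₕ²(1 − fₕ)sₕ²/nₕ.
Public: 2473²·(1 − 405/2473)·29640/405 = 3.7428104 × 10^8.
Nonprofit: 18141²·(1 − 3640/18141)·123000/3640 = 8.8892046 × 10^9.
Sum = 9.2634856 × 10^9.
SE = √(9.2634856 × 10^9) = 96247.

96247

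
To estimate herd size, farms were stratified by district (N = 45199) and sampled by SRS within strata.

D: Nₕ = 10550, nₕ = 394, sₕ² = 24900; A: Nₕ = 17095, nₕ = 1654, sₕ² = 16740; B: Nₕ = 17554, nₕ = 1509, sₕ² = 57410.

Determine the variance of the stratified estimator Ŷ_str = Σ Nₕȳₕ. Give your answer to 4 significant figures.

Var(Ŷ_str) = Σₕ Nₕ²(1 − fₕ)sₕ²/nₕ.
D: 10550²·(1 − 394/10550)·24900/394 = 6.771397 × 10^9.
A: 17095²·(1 − 1654/17095)·16740/1654 = 2.6715572 × 10^9.
B: 17554²·(1 − 1509/17554)·57410/1509 = 1.0715541 × 10^10.
Sum = 2.0158495 × 10^10.

2.016 × 10^10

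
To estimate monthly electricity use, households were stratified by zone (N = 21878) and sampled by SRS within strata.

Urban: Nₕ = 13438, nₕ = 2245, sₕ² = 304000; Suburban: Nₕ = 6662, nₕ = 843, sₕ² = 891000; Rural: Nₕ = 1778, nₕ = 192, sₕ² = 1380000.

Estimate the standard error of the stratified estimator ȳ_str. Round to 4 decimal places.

13.0576

Var(ȳ_str) = Σₕ Wₕ²(1 − fₕ)sₕ²/nₕ with Wₕ = Nₕ/N, N = 21878.
Urban: Wₕ = 0.61422433; term = 0.61422433²·(1 − 0.16706355)·304000/2245 = 42.55231.
Suburban: Wₕ = 0.30450681; term = 0.30450681²·(1 − 0.12653858)·891000/843 = 85.602782.
Rural: Wₕ = 0.08126885; term = 0.08126885²·(1 − 0.10798650)·1380000/192 = 42.344554.
Sum = 170.49965.
SE = √(170.49965) = 13.0576.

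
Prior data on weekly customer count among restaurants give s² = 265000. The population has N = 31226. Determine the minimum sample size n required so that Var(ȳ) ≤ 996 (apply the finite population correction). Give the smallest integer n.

264

Without fpc, n₀ = s²/D = 265000/996 = 266.0643.
With fpc, (1 − n/N)·s²/n ≤ D requires n ≥ n₀/(1 + n₀/N) = 266.0643/(1 + 266.0643/31226) = 263.8164.
Rounding up, n = 264.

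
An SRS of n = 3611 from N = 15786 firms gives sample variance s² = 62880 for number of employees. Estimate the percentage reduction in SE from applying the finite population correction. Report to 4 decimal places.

12.1790

f = n/N = 3611/15786 = 0.22874699.
SE_no-fpc = √(s²/n) = 4.1729437; SE_fpc = √((1−f)s²/n) = 3.6647213.
Ratio = √(1−f) = 0.87821012. Reduction = 100·(1 − 0.87821012) = 12.1790%.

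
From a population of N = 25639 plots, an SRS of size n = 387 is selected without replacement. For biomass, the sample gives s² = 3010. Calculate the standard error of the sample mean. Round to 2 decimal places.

Under SRS without replacement, Var(ȳ) = (1 − f)·s²/n with f = n/N = 387/25639 = 0.01509419.
Var(ȳ) = (1 − 0.01509419)·3010/387 = 0.98490581·7.7777778 = 7.6603785.
SE(ȳ) = √(7.6603785) = 2.77.

2.77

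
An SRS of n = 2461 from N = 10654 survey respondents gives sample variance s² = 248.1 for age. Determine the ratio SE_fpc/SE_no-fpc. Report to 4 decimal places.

0.8769

f = n/N = 2461/10654 = 0.23099305.
SE_no-fpc = √(s²/n) = 0.31751012; SE_fpc = √((1−f)s²/n) = 0.27843428.
Ratio = √(1−f) = 0.87693041.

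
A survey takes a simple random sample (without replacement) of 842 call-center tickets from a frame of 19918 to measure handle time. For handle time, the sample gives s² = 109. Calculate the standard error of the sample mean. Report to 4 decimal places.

Under SRS without replacement, Var(ȳ) = (1 − f)·s²/n with f = n/N = 842/19918 = 0.04227332.
Var(ȳ) = (1 − 0.04227332)·109/842 = 0.95772668·0.12945368 = 0.12398124.
SE(ȳ) = √(0.12398124) = 0.3521.

0.3521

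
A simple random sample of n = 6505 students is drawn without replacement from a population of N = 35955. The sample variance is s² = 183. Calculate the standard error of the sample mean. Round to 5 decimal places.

Under SRS without replacement, Var(ȳ) = (1 − f)·s²/n with f = n/N = 6505/35955 = 0.18092060.
Var(ȳ) = (1 − 0.18092060)·183/6505 = 0.81907940·0.028132206 = 0.023042511.
SE(ȳ) = √(0.023042511) = 0.15180.

0.15180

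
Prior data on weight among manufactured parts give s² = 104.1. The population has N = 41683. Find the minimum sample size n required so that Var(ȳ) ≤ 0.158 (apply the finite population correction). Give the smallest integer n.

Without fpc, n₀ = s²/D = 104.1/0.158 = 658.8608.
With fpc, (1 − n/N)·s²/n ≤ D requires n ≥ n₀/(1 + n₀/N) = 658.8608/(1 + 658.8608/41683) = 648.6086.
Rounding up, n = 649.

649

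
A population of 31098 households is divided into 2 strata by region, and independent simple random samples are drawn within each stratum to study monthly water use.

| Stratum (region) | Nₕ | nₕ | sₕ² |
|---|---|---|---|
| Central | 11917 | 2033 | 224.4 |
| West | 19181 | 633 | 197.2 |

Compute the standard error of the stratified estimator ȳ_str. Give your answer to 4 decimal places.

0.3578

Var(ȳ_str) = Σₕ Wₕ²(1 − fₕ)sₕ²/nₕ with Wₕ = Nₕ/N, N = 31098.
Central: Wₕ = 0.38320792; term = 0.38320792²·(1 − 0.17059663)·224.4/2033 = 0.013443744.
West: Wₕ = 0.61679208; term = 0.61679208²·(1 − 0.03300141)·197.2/633 = 0.1146058.
Sum = 0.12804954.
SE = √(0.12804954) = 0.3578.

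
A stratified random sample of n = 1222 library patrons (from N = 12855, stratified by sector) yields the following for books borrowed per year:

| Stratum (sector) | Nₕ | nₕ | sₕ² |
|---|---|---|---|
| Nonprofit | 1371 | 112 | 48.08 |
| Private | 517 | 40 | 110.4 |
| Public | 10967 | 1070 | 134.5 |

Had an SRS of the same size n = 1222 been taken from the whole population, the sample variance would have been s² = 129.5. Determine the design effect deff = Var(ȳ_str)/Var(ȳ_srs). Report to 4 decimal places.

Var(ȳ_str) = Σ Wₕ²(1−fₕ)sₕ²/nₕ with Wₕ = Nₕ/12855:
  Nonprofit: (1371/12855)²·(1−112/1371)·48.08/112 = 0.0044839985
  Private: (517/12855)²·(1−40/517)·110.4/40 = 0.0041188298
  Public: (10967/12855)²·(1−1070/10967)·134.5/1070 = 0.082563056
  → Var(ȳ_str) = 0.091165884.
Var(ȳ_srs) = (1 − 1222/12855)·129.5/1222 = 0.095899912.
deff = 0.091165884 / 0.095899912 = 0.9506.

0.9506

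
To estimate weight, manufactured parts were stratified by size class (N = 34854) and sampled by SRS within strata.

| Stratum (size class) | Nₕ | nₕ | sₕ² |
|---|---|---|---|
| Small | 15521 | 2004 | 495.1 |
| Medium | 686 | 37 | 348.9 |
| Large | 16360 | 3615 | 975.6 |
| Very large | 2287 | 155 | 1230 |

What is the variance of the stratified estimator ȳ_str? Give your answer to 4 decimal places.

Var(ȳ_str) = Σₕ Wₕ²(1 − fₕ)sₕ²/nₕ with Wₕ = Nₕ/N, N = 34854.
Small: Wₕ = 0.44531474; term = 0.44531474²·(1 − 0.12911539)·495.1/2004 = 0.04266679.
Medium: Wₕ = 0.01968210; term = 0.01968210²·(1 − 0.05393586)·348.9/37 = 0.003455913.
Large: Wₕ = 0.46938658; term = 0.46938658²·(1 − 0.22096577)·975.6/3615 = 0.046321368.
Very large: Wₕ = 0.06561657; term = 0.06561657²·(1 − 0.06777438)·1230/155 = 0.031850887.
Sum = 0.12429496.

0.1243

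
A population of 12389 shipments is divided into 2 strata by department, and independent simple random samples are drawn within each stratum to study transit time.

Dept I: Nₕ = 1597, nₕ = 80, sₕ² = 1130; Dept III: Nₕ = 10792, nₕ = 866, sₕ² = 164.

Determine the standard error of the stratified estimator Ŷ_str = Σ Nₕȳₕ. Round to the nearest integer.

Var(Ŷ_str) = Σₕ Nₕ²(1 − fₕ)sₕ²/nₕ.
Dept I: 1597²·(1 − 80/1597)·1130/80 = 3.4219917 × 10^7.
Dept III: 10792²·(1 − 866/10792)·164/866 = 2.0286268 × 10^7.
Sum = 5.4506185 × 10^7.
SE = √(5.4506185 × 10^7) = 7383.

7383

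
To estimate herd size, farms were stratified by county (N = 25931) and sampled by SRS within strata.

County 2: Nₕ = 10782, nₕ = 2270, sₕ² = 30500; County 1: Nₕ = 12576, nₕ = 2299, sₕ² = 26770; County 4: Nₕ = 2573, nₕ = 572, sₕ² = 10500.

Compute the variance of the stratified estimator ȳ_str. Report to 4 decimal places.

4.2125

Var(ȳ_str) = Σₕ Wₕ²(1 − fₕ)sₕ²/nₕ with Wₕ = Nₕ/N, N = 25931.
County 2: Wₕ = 0.41579577; term = 0.41579577²·(1 − 0.21053608)·30500/2270 = 1.8338609.
County 1: Wₕ = 0.48497937; term = 0.48497937²·(1 − 0.18280852)·26770/2299 = 2.2381014.
County 4: Wₕ = 0.09922487; term = 0.09922487²·(1 − 0.22230859)·10500/572 = 0.14055348.
Sum = 4.2125158.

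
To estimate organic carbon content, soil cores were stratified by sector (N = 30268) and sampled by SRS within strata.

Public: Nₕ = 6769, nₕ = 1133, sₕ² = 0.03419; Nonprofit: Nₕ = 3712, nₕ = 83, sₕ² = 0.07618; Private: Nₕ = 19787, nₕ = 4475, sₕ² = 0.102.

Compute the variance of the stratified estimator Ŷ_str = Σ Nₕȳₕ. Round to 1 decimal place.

20421.1

Var(Ŷ_str) = Σₕ Nₕ²(1 − fₕ)sₕ²/nₕ.
Public: 6769²·(1 − 1133/6769)·0.03419/1133 = 1151.2369.
Nonprofit: 3712²·(1 − 83/3712)·0.07618/83 = 12363.966.
Private: 19787²·(1 − 4475/19787)·0.102/4475 = 6905.8797.
Sum = 20421.083.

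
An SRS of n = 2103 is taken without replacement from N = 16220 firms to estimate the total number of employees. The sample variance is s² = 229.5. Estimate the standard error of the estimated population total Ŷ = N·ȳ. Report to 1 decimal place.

4998.8

Var(Ŷ) = N²·Var(ȳ) = N²·(1 − n/N)·s²/n.
f = 2103/16220 = 0.12965475; Var(ȳ) = 0.87034525·229.5/2103 = 0.094980616.
Var(Ŷ) = 16220² · 0.094980616 = 2.4988298 × 10^7.
SE(Ŷ) = √(2.4988298 × 10^7) = 4998.8.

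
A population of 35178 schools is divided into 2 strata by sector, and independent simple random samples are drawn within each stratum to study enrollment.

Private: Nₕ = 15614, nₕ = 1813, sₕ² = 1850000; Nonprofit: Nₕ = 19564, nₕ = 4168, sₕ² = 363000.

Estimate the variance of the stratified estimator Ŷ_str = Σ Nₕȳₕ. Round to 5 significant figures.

Var(Ŷ_str) = Σₕ Nₕ²(1 − fₕ)sₕ²/nₕ.
Private: 15614²·(1 − 1813/15614)·1850000/1813 = 2.1988654 × 10^11.
Nonprofit: 19564²·(1 − 4168/19564)·363000/4168 = 2.6232789 × 10^10.
Sum = 2.4611933 × 10^11.

2.4612 × 10^11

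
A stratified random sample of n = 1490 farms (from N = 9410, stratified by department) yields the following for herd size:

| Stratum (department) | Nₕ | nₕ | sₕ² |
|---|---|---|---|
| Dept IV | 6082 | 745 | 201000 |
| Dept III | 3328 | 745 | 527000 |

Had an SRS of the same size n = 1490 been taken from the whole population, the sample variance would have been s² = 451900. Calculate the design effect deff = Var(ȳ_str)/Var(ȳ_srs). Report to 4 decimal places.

Var(ȳ_str) = Σ Wₕ²(1−fₕ)sₕ²/nₕ with Wₕ = Nₕ/9410:
  Dept IV: (6082/9410)²·(1−745/6082)·201000/745 = 98.901791
  Dept III: (3328/9410)²·(1−745/3328)·527000/745 = 68.672494
  → Var(ȳ_str) = 167.57429.
Var(ȳ_srs) = (1 − 1490/9410)·451900/1490 = 255.26521.
deff = 167.57429 / 255.26521 = 0.6565.

0.6565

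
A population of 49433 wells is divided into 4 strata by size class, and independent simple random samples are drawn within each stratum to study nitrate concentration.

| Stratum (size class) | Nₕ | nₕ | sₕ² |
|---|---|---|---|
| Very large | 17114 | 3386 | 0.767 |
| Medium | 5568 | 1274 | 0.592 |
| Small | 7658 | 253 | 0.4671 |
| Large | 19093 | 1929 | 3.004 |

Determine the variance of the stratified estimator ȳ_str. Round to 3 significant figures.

2.78 × 10^-4

Var(ȳ_str) = Σₕ Wₕ²(1 − fₕ)sₕ²/nₕ with Wₕ = Nₕ/N, N = 49433.
Very large: Wₕ = 0.34620598; term = 0.34620598²·(1 − 0.19784971)·0.767/3386 = 2.1778766 × 10^-5.
Medium: Wₕ = 0.11263731; term = 0.11263731²·(1 − 0.22880747)·0.592/1274 = 4.5465253 × 10^-6.
Small: Wₕ = 0.15491676; term = 0.15491676²·(1 − 0.03303735)·0.4671/253 = 4.2844575 × 10^-5.
Large: Wₕ = 0.38623996; term = 0.38623996²·(1 − 0.10103179)·3.004/1929 = 2.0884614 × 10^-4.
Sum = 2.7801601 × 10^-4.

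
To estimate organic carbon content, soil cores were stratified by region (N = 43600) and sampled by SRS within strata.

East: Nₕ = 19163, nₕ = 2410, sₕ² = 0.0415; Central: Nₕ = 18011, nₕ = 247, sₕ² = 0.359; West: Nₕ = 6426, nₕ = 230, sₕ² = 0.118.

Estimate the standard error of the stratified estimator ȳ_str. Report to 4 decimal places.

Var(ȳ_str) = Σₕ Wₕ²(1 − fₕ)sₕ²/nₕ with Wₕ = Nₕ/N, N = 43600.
East: Wₕ = 0.43951835; term = 0.43951835²·(1 − 0.12576319)·0.0415/2410 = 2.9081323 × 10^-6.
Central: Wₕ = 0.41309633; term = 0.41309633²·(1 − 0.01371384)·0.359/247 = 2.4462628 × 10^-4.
West: Wₕ = 0.14738532; term = 0.14738532²·(1 − 0.03579209)·0.118/230 = 1.0745666 × 10^-5.
Sum = 2.5828008 × 10^-4.
SE = √(2.5828008 × 10^-4) = 0.0161.

0.0161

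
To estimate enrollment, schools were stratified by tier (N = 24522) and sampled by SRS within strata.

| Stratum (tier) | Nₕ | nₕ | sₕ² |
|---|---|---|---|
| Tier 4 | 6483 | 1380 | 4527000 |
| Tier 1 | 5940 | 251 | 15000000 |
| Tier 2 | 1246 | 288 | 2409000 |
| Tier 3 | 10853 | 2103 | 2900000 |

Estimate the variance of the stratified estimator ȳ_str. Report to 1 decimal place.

Var(ȳ_str) = Σₕ Wₕ²(1 − fₕ)sₕ²/nₕ with Wₕ = Nₕ/N, N = 24522.
Tier 4: Wₕ = 0.26437485; term = 0.26437485²·(1 − 0.21286441)·4527000/1380 = 180.47673.
Tier 1: Wₕ = 0.24223147; term = 0.24223147²·(1 − 0.04225589)·15000000/251 = 3358.3669.
Tier 2: Wₕ = 0.05081152; term = 0.05081152²·(1 − 0.23113965)·2409000/288 = 16.604129.
Tier 3: Wₕ = 0.44258217; term = 0.44258217²·(1 − 0.19377131)·2900000/2103 = 217.77339.
Sum = 3773.2211.

3773.2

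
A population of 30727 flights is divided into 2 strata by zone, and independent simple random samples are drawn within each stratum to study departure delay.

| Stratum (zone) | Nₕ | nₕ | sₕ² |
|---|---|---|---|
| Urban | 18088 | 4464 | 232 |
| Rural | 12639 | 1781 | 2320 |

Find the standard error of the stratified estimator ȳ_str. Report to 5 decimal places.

Var(ȳ_str) = Σₕ Wₕ²(1 − fₕ)sₕ²/nₕ with Wₕ = Nₕ/N, N = 30727.
Urban: Wₕ = 0.58866795; term = 0.58866795²·(1 − 0.24679345)·232/4464 = 0.013564965.
Rural: Wₕ = 0.41133205; term = 0.41133205²·(1 − 0.14091305)·2320/1781 = 0.18934171.
Sum = 0.20290668.
SE = √(0.20290668) = 0.45045.

0.45045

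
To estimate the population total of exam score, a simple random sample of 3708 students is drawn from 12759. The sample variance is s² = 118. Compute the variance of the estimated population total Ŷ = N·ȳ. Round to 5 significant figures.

Var(Ŷ) = N²·Var(ȳ) = N²·(1 − n/N)·s²/n.
f = 3708/12759 = 0.29061839; Var(ȳ) = 0.70938161·118/3708 = 0.022574712.
Var(Ŷ) = 12759² · 0.022574712 = 3.6749843 × 10^6.

3.6750 × 10^6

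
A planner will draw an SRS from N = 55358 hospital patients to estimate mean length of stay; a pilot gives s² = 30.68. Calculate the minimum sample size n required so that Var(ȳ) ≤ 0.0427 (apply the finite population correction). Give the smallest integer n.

710

Without fpc, n₀ = s²/D = 30.68/0.0427 = 718.5012.
With fpc, (1 − n/N)·s²/n ≤ D requires n ≥ n₀/(1 + n₀/N) = 718.5012/(1 + 718.5012/55358) = 709.2951.
Rounding up, n = 710.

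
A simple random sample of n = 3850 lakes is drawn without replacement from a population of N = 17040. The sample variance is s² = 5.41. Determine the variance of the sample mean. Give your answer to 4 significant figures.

0.001088

Under SRS without replacement, Var(ȳ) = (1 − f)·s²/n with f = n/N = 3850/17040 = 0.22593897.
Var(ȳ) = (1 − 0.22593897)·5.41/3850 = 0.77406103·0.0014051948 = 0.0010877065.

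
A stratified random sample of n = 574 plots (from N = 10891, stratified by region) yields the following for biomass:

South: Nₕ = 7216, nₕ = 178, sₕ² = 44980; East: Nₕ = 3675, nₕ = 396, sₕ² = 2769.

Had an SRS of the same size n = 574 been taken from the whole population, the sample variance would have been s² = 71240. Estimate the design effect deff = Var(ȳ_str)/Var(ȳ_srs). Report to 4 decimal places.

0.9263

Var(ȳ_str) = Σ Wₕ²(1−fₕ)sₕ²/nₕ with Wₕ = Nₕ/10891:
  South: (7216/10891)²·(1−178/7216)·44980/178 = 108.19563
  East: (3675/10891)²·(1−396/3675)·2769/396 = 0.71038047
  → Var(ȳ_str) = 108.90601.
Var(ȳ_srs) = (1 − 574/10891)·71240/574 = 117.57032.
deff = 108.90601 / 117.57032 = 0.9263.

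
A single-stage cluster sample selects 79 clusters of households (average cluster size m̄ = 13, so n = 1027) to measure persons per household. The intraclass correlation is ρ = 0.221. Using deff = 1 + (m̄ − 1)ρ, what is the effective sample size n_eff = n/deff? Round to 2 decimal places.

deff = 1 + (13 − 1)·0.221 = 1 + 2.652 = 3.652.
n_eff = 1027 / 3.652 = 281.22.

281.22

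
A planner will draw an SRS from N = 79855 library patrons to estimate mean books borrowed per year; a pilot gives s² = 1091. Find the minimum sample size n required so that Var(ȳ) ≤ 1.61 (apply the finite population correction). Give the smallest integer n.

Without fpc, n₀ = s²/D = 1091/1.61 = 677.6398.
With fpc, (1 − n/N)·s²/n ≤ D requires n ≥ n₀/(1 + n₀/N) = 677.6398/(1 + 677.6398/79855) = 671.9378.
Rounding up, n = 672.

672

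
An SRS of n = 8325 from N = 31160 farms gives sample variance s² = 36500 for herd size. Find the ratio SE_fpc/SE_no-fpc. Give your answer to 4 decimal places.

f = n/N = 8325/31160 = 0.26716945.
SE_no-fpc = √(s²/n) = 2.0938922; SE_fpc = √((1−f)s²/n) = 1.7924873.
Ratio = √(1−f) = 0.85605523.

0.8561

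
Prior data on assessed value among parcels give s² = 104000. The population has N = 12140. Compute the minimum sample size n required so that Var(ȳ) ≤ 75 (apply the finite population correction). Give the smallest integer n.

1245

Without fpc, n₀ = s²/D = 104000/75 = 1386.6667.
With fpc, (1 − n/N)·s²/n ≤ D requires n ≥ n₀/(1 + n₀/N) = 1386.6667/(1 + 1386.6667/12140) = 1244.5146.
Rounding up, n = 1245.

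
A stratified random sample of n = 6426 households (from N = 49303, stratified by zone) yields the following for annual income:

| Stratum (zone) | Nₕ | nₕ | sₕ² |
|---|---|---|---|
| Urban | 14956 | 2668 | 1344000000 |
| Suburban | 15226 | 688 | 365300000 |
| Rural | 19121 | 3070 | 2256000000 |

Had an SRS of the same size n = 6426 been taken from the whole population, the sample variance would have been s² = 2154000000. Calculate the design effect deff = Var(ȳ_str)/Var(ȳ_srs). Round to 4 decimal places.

Var(ȳ_str) = Σ Wₕ²(1−fₕ)sₕ²/nₕ with Wₕ = Nₕ/49303:
  Urban: (14956/49303)²·(1−2668/14956)·1344000000/2668 = 38085.829
  Suburban: (15226/49303)²·(1−688/15226)·365300000/688 = 48350.952
  Rural: (19121/49303)²·(1−3070/19121)·2256000000/3070 = 92782.64
  → Var(ȳ_str) = 179219.42.
Var(ȳ_srs) = (1 − 6426/49303)·2154000000/6426 = 291511.72.
deff = 179219.42 / 291511.72 = 0.6148.

0.6148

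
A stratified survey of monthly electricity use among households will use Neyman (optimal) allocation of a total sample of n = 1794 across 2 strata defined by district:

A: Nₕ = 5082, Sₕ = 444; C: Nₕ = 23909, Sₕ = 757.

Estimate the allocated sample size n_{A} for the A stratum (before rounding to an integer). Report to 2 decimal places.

Neyman allocation: nₕ = n·NₕSₕ / Σⱼ NⱼSⱼ.
Σ NⱼSⱼ = 5082·444 + 23909·757 = 2.0355521 × 10^7.
n_{A} = 1794·5082·444 / (2.0355521 × 10^7) = 198.86.

198.86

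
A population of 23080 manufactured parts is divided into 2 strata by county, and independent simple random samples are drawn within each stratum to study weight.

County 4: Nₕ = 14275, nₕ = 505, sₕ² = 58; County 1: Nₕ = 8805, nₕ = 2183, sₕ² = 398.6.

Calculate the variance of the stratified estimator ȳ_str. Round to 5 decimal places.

Var(ȳ_str) = Σₕ Wₕ²(1 − fₕ)sₕ²/nₕ with Wₕ = Nₕ/N, N = 23080.
County 4: Wₕ = 0.61850087; term = 0.61850087²·(1 − 0.03537653)·58/505 = 0.042381377.
County 1: Wₕ = 0.38149913; term = 0.38149913²·(1 − 0.24792731)·398.6/2183 = 0.019986212.
Sum = 0.062367589.

0.06237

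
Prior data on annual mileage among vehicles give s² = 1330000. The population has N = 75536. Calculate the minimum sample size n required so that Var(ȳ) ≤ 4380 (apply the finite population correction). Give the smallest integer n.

303

Without fpc, n₀ = s²/D = 1330000/4380 = 303.6530.
With fpc, (1 − n/N)·s²/n ≤ D requires n ≥ n₀/(1 + n₀/N) = 303.6530/(1 + 303.6530/75536) = 302.4372.
Rounding up, n = 303.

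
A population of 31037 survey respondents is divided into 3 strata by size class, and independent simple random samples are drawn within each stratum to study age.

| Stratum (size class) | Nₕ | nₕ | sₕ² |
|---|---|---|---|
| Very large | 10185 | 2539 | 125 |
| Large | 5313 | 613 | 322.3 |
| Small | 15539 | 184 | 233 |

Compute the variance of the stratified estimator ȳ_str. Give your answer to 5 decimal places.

Var(ȳ_str) = Σₕ Wₕ²(1 − fₕ)sₕ²/nₕ with Wₕ = Nₕ/N, N = 31037.
Very large: Wₕ = 0.32815672; term = 0.32815672²·(1 − 0.24928817)·125/2539 = 0.0039800009.
Large: Wₕ = 0.17118278; term = 0.17118278²·(1 − 0.11537738)·322.3/613 = 0.013629441.
Small: Wₕ = 0.50066050; term = 0.50066050²·(1 − 0.01184117)·233/184 = 0.31365449.
Sum = 0.33126393.

0.33126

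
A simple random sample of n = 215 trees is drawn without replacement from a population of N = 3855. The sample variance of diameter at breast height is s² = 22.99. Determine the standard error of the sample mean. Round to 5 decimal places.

Under SRS without replacement, Var(ȳ) = (1 − f)·s²/n with f = n/N = 215/3855 = 0.05577173.
Var(ȳ) = (1 − 0.05577173)·22.99/215 = 0.94422827·0.10693023 = 0.10096655.
SE(ȳ) = √(0.10096655) = 0.31775.

0.31775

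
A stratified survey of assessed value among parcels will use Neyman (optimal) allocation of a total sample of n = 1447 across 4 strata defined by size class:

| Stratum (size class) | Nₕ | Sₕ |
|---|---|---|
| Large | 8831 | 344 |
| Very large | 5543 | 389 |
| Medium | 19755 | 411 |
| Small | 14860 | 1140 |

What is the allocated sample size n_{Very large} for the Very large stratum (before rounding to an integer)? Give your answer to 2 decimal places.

103.13

Neyman allocation: nₕ = n·NₕSₕ / Σⱼ NⱼSⱼ.
Σ NⱼSⱼ = 8831·344 + 5543·389 + 19755·411 + 14860·1140 = 3.0253796 × 10^7.
n_{Very large} = 1447·5543·389 / (3.0253796 × 10^7) = 103.13.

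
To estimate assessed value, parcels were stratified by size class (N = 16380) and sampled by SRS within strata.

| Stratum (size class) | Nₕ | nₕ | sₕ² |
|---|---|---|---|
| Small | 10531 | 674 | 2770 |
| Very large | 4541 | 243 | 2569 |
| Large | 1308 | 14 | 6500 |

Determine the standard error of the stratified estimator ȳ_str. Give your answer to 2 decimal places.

Var(ȳ_str) = Σₕ Wₕ²(1 − fₕ)sₕ²/nₕ with Wₕ = Nₕ/N, N = 16380.
Small: Wₕ = 0.64291819; term = 0.64291819²·(1 − 0.06400152)·2770/674 = 1.5900341.
Very large: Wₕ = 0.27722833; term = 0.27722833²·(1 − 0.05351244)·2569/243 = 0.76903826.
Large: Wₕ = 0.07985348; term = 0.07985348²·(1 − 0.01070336)·6500/14 = 2.9288663.
Sum = 5.2879387.
SE = √(5.2879387) = 2.30.

2.30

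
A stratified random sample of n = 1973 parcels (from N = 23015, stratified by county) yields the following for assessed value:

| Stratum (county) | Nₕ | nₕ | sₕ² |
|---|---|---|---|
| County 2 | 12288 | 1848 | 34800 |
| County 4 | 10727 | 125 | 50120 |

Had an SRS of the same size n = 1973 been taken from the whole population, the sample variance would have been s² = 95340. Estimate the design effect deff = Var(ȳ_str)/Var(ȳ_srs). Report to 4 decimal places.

Var(ȳ_str) = Σ Wₕ²(1−fₕ)sₕ²/nₕ with Wₕ = Nₕ/23015:
  County 2: (12288/23015)²·(1−1848/12288)·34800/1848 = 4.5607579
  County 4: (10727/23015)²·(1−125/10727)·50120/125 = 86.088506
  → Var(ȳ_str) = 90.649264.
Var(ȳ_srs) = (1 − 1973/23015)·95340/1973 = 44.179836.
deff = 90.649264 / 44.179836 = 2.0518.

2.0518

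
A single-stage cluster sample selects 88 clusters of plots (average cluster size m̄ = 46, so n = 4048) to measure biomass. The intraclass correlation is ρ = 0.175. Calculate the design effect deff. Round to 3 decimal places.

8.875

deff = 1 + (46 − 1)·0.175 = 1 + 7.875 = 8.875.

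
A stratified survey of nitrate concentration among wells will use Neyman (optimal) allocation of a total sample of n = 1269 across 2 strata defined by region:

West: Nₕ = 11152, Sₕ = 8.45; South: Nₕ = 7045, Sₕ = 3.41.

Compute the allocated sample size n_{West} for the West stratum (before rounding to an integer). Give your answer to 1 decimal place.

1011.2

Neyman allocation: nₕ = n·NₕSₕ / Σⱼ NⱼSⱼ.
Σ NⱼSⱼ = 11152·8.45 + 7045·3.41 = 118257.85.
n_{West} = 1269·11152·8.45 / 118257.85 = 1011.2.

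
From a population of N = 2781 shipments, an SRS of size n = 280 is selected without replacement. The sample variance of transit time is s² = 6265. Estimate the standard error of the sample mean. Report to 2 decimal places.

Under SRS without replacement, Var(ȳ) = (1 − f)·s²/n with f = n/N = 280/2781 = 0.10068321.
Var(ȳ) = (1 − 0.10068321)·6265/280 = 0.89931679·22.375 = 20.122213.
SE(ȳ) = √(20.122213) = 4.49.

4.49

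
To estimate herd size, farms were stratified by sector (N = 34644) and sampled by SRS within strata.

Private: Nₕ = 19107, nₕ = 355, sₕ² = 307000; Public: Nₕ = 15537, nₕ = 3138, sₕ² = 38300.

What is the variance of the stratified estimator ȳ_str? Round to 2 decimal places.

260.12

Var(ȳ_str) = Σₕ Wₕ²(1 − fₕ)sₕ²/nₕ with Wₕ = Nₕ/N, N = 34644.
Private: Wₕ = 0.55152407; term = 0.55152407²·(1 − 0.01857958)·307000/355 = 258.16304.
Public: Wₕ = 0.44847593; term = 0.44847593²·(1 − 0.20196949)·38300/3138 = 1.9590413.
Sum = 260.12208.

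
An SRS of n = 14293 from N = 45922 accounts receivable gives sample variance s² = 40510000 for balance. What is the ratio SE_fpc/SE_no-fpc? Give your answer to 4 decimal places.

0.8299

f = n/N = 14293/45922 = 0.31124515.
SE_no-fpc = √(s²/n) = 53.237717; SE_fpc = √((1−f)s²/n) = 44.18265.
Ratio = √(1−f) = 0.82991255.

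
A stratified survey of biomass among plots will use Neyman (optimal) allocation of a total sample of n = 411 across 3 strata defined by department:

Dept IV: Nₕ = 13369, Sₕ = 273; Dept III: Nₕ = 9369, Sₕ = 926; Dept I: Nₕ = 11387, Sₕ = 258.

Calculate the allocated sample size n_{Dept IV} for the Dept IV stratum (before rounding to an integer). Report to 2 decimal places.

98.28

Neyman allocation: nₕ = n·NₕSₕ / Σⱼ NⱼSⱼ.
Σ NⱼSⱼ = 13369·273 + 9369·926 + 11387·258 = 1.5263277 × 10^7.
n_{Dept IV} = 411·13369·273 / (1.5263277 × 10^7) = 98.28.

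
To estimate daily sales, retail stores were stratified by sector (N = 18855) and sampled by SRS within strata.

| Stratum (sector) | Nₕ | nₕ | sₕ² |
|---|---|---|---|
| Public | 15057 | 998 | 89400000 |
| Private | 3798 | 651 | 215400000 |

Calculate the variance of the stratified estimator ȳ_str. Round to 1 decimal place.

Var(ȳ_str) = Σₕ Wₕ²(1 − fₕ)sₕ²/nₕ with Wₕ = Nₕ/N, N = 18855.
Public: Wₕ = 0.79856802; term = 0.79856802²·(1 − 0.06628146)·89400000/998 = 53339.235.
Private: Wₕ = 0.20143198; term = 0.20143198²·(1 − 0.17140600)·215400000/651 = 11124.06.
Sum = 64463.295.

64463.3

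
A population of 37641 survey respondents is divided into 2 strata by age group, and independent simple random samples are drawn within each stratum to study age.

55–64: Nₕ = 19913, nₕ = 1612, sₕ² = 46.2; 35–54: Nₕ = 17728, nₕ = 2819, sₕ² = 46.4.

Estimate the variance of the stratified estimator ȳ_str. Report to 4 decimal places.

0.0104

Var(ȳ_str) = Σₕ Wₕ²(1 − fₕ)sₕ²/nₕ with Wₕ = Nₕ/N, N = 37641.
55–64: Wₕ = 0.52902420; term = 0.52902420²·(1 − 0.08095214)·46.2/1612 = 0.0073716744.
35–54: Wₕ = 0.47097580; term = 0.47097580²·(1 − 0.15901399)·46.4/2819 = 0.0030704983.
Sum = 0.010442173.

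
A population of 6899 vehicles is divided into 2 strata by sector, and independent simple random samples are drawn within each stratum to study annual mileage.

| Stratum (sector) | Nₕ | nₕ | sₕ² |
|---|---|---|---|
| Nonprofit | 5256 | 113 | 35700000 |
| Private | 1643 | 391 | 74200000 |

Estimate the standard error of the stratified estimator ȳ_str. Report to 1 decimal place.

433.2

Var(ȳ_str) = Σₕ Wₕ²(1 − fₕ)sₕ²/nₕ with Wₕ = Nₕ/N, N = 6899.
Nonprofit: Wₕ = 0.76184954; term = 0.76184954²·(1 − 0.02149924)·35700000/113 = 179427.65.
Private: Wₕ = 0.23815046; term = 0.23815046²·(1 − 0.23797931)·74200000/391 = 8201.5654.
Sum = 187629.22.
SE = √(187629.22) = 433.2.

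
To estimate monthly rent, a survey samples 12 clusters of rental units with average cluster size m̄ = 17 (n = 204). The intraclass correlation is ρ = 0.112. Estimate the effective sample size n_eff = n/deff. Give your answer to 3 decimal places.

73.066

deff = 1 + (17 − 1)·0.112 = 1 + 1.792 = 2.792.
n_eff = 204 / 2.792 = 73.066.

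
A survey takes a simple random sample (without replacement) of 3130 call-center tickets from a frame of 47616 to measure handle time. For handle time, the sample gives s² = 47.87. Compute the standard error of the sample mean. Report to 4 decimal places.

0.1195

Under SRS without replacement, Var(ȳ) = (1 − f)·s²/n with f = n/N = 3130/47616 = 0.06573421.
Var(ȳ) = (1 − 0.06573421)·47.87/3130 = 0.93426579·0.01529393 = 0.014288595.
SE(ȳ) = √(0.014288595) = 0.1195.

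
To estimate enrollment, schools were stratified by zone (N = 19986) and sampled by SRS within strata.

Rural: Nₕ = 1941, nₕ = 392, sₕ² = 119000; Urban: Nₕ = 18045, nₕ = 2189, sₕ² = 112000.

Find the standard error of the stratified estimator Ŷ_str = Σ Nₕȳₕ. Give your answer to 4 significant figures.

124700

Var(Ŷ_str) = Σₕ Nₕ²(1 − fₕ)sₕ²/nₕ.
Rural: 1941²·(1 − 392/1941)·119000/392 = 9.1272059 × 10^8.
Urban: 18045²·(1 − 2189/18045)·112000/2189 = 1.4639383 × 10^10.
Sum = 1.5552104 × 10^10.
SE = √(1.5552104 × 10^10) = 124700.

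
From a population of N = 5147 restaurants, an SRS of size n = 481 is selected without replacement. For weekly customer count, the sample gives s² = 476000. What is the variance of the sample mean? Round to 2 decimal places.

897.12

Under SRS without replacement, Var(ȳ) = (1 − f)·s²/n with f = n/N = 481/5147 = 0.09345250.
Var(ȳ) = (1 − 0.09345250)·476000/481 = 0.90654750·989.60499 = 897.12393.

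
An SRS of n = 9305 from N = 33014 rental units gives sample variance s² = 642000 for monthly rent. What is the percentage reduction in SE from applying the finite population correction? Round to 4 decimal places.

f = n/N = 9305/33014 = 0.28185012.
SE_no-fpc = √(s²/n) = 8.3063328; SE_fpc = √((1−f)s²/n) = 7.0390957.
Ratio = √(1−f) = 0.84743724. Reduction = 100·(1 − 0.84743724) = 15.2563%.

15.2563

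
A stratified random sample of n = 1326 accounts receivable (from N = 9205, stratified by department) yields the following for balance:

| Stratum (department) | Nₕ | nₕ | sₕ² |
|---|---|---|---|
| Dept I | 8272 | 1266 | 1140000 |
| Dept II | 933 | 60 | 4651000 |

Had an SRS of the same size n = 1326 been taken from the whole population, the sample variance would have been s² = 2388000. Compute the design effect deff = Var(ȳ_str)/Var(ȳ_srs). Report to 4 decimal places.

0.8829

Var(ȳ_str) = Σ Wₕ²(1−fₕ)sₕ²/nₕ with Wₕ = Nₕ/9205:
  Dept I: (8272/9205)²·(1−1266/8272)·1140000/1266 = 615.89151
  Dept II: (933/9205)²·(1−60/933)·4651000/60 = 745.14946
  → Var(ȳ_str) = 1361.041.
Var(ȳ_srs) = (1 − 1326/9205)·2388000/1326 = 1541.4808.
deff = 1361.041 / 1541.4808 = 0.8829.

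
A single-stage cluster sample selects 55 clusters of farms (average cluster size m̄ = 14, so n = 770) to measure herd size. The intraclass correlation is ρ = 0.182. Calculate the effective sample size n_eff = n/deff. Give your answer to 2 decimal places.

deff = 1 + (14 − 1)·0.182 = 1 + 2.366 = 3.366.
n_eff = 770 / 3.366 = 228.76.

228.76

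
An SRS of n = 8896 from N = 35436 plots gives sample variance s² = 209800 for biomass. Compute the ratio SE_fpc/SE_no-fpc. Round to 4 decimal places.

f = n/N = 8896/35436 = 0.25104414.
SE_no-fpc = √(s²/n) = 4.8562983; SE_fpc = √((1−f)s²/n) = 4.2027491.
Ratio = √(1−f) = 0.86542236.

0.8654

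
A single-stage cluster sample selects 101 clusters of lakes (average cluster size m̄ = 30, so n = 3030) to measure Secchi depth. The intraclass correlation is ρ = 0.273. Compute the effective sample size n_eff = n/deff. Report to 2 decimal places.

339.80

deff = 1 + (30 − 1)·0.273 = 1 + 7.917 = 8.917.
n_eff = 3030 / 8.917 = 339.80.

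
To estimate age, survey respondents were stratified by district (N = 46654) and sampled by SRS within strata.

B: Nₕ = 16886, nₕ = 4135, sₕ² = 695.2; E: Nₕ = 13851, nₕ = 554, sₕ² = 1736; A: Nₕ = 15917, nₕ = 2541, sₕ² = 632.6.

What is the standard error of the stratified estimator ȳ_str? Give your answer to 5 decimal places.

0.55330

Var(ȳ_str) = Σₕ Wₕ²(1 − fₕ)sₕ²/nₕ with Wₕ = Nₕ/N, N = 46654.
B: Wₕ = 0.36194110; term = 0.36194110²·(1 − 0.24487741)·695.2/4135 = 0.01663135.
E: Wₕ = 0.29688773; term = 0.29688773²·(1 − 0.03999711)·1736/554 = 0.26515327.
A: Wₕ = 0.34117118; term = 0.34117118²·(1 − 0.15964064)·632.6/2541 = 0.024351977.
Sum = 0.3061366.
SE = √(0.3061366) = 0.55330.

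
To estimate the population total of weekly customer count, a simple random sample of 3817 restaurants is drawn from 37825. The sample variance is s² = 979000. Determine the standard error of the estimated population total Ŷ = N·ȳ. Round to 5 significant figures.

Var(Ŷ) = N²·Var(ȳ) = N²·(1 − n/N)·s²/n.
f = 3817/37825 = 0.10091210; Var(ȳ) = 0.89908790·979000/3817 = 230.6018.
Var(Ŷ) = 37825² · 230.6018 = 3.2992906 × 10^11.
SE(Ŷ) = √(3.2992906 × 10^11) = 574390.

574390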